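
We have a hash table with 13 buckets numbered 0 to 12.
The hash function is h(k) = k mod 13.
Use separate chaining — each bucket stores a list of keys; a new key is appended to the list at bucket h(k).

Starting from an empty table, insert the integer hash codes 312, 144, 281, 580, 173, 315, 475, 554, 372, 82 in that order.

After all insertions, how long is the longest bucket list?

Insert 312: h=0, bucket 0 empty -> new chain.
Insert 144: h=1, bucket 1 empty -> new chain.
Insert 281: h=8, bucket 8 empty -> new chain.
Insert 580: h=8, bucket 8 nonempty -> append to chain.
Insert 173: h=4, bucket 4 empty -> new chain.
Insert 315: h=3, bucket 3 empty -> new chain.
Insert 475: h=7, bucket 7 empty -> new chain.
Insert 554: h=8, bucket 8 nonempty -> append to chain.
Insert 372: h=8, bucket 8 nonempty -> append to chain.
Insert 82: h=4, bucket 4 nonempty -> append to chain.
Final buckets:
0: 312
1: 144
2: —
3: 315
4: 173 -> 82
5: —
6: —
7: 475
8: 281 -> 580 -> 554 -> 372
9: —
10: —
11: —
12: —

4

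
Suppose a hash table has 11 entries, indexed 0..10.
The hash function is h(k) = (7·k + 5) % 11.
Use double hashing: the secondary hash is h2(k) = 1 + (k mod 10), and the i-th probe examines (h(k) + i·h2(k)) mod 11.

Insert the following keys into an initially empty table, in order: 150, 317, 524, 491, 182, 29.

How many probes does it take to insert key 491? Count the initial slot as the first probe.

Insert 150: h=10, slot 10 empty → index 10.
Insert 317: h=2, slot 2 empty → index 2.
Insert 524: h=10, h2=5, slot 10 occupied → index 4.
Insert 491: h=10, h2=2, slot 10 occupied → index 1.
Insert 182: h=3, slot 3 empty → index 3.
Insert 29: h=10, h2=10, slot 10 occupied → index 9.
Table: [_, 491, 317, 182, 524, _, _, _, _, 29, 150]

2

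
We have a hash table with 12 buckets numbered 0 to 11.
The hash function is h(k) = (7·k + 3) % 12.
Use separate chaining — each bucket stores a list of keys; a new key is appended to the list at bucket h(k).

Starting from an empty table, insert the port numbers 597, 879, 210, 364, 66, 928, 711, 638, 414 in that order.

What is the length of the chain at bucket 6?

1

Insert 597: h=6, bucket 6 empty -> new chain.
Insert 879: h=0, bucket 0 empty -> new chain.
Insert 210: h=9, bucket 9 empty -> new chain.
Insert 364: h=7, bucket 7 empty -> new chain.
Insert 66: h=9, bucket 9 nonempty -> append to chain.
Insert 928: h=7, bucket 7 nonempty -> append to chain.
Insert 711: h=0, bucket 0 nonempty -> append to chain.
Insert 638: h=5, bucket 5 empty -> new chain.
Insert 414: h=9, bucket 9 nonempty -> append to chain.
Final buckets:
0: 879 -> 711
1: ∅
2: ∅
3: ∅
4: ∅
5: 638
6: 597
7: 364 -> 928
8: ∅
9: 210 -> 66 -> 414
10: ∅
11: ∅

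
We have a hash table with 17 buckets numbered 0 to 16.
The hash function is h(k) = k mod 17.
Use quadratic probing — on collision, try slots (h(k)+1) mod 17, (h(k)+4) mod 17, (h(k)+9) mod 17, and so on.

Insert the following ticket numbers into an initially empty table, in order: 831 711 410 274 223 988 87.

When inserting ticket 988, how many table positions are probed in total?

4

831: h=15 => slot 15
711: h=14 => slot 14
410: h=2 => slot 2
274: h=2, probe 2,3 => slot 3
223: h=2, probe 2,3,6 => slot 6
988: h=2, probe 2,3,6,11 => slot 11
87: h=2, probe 2,3,6,11,1 => slot 1
Table: [∅, 87, 410, 274, ∅, ∅, 223, ∅, ∅, ∅, ∅, 988, ∅, ∅, 711, 831, ∅]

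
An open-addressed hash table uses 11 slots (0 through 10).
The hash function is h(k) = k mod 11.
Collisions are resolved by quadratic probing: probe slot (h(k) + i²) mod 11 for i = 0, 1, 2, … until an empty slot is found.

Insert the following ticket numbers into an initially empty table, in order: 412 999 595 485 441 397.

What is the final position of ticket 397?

6

412: h=5 → slot 5
999: h=9 → slot 9
595: h=1 → slot 1
485: h=1, probe 1,2 → slot 2
441: h=1, probe 1,2,5,10 → slot 10
397: h=1, probe 1,2,5,10,6 → slot 6
Table: [—, 595, 485, —, —, 412, 397, —, —, 999, 441]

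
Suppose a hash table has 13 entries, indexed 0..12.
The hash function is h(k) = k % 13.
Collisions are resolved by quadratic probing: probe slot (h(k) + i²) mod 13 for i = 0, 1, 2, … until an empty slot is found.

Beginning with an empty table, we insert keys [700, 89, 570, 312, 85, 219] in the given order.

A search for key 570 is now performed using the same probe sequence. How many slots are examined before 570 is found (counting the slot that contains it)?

700: h=11 → slot 11
89: h=11, probe 11,12 → slot 12
570: h=11, probe 11,12,2 → slot 2
312: h=0 → slot 0
85: h=7 → slot 7
219: h=11, probe 11,12,2,7,1 → slot 1
Table: [312, 219, 570, ∅, ∅, ∅, ∅, 85, ∅, ∅, ∅, 700, 89]
Lookup 570: h=11, probe 11,12,2 → found at 2.

3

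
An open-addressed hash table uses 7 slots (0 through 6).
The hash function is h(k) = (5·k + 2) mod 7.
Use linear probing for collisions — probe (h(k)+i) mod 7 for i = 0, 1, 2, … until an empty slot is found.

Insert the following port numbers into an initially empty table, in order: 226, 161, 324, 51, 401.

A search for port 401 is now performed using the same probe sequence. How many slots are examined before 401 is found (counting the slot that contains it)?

226: h=5 → slot 5
161: h=2 → slot 2
324: h=5, probe 5,6 → slot 6
51: h=5, probe 5,6,0 → slot 0
401: h=5, probe 5,6,0,1 → slot 1
Table: [51, 401, 161, -, -, 226, 324]
Lookup 401: h=5, probe 5,6,0,1 → found at 1.

4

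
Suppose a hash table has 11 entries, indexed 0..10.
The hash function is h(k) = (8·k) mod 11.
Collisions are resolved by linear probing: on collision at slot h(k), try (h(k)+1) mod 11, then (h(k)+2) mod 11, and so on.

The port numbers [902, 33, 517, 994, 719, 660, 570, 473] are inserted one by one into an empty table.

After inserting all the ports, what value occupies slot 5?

Insert 902: h=0, slot 0 empty → index 0.
Insert 33: h=0, slot 0 occupied → index 1.
Insert 517: h=0, slots 0,1 occupied → index 2.
Insert 994: h=10, slot 10 empty → index 10.
Insert 719: h=10, slots 10,0,1,2 occupied → index 3.
Insert 660: h=0, slots 0,1,2,3 occupied → index 4.
Insert 570: h=6, slot 6 empty → index 6.
Insert 473: h=0, slots 0,1,2,3,4 occupied → index 5.
Table: [902, 33, 517, 719, 660, 473, 570, _, _, _, 994]

473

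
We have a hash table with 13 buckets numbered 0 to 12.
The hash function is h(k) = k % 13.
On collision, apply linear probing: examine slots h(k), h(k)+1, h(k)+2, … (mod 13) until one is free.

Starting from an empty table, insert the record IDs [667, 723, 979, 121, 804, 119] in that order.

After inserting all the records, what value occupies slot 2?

667: h=4 => slot 4
723: h=8 => slot 8
979: h=4, probe 4,5 => slot 5
121: h=4, probe 4,5,6 => slot 6
804: h=11 => slot 11
119: h=2 => slot 2
Table: [—, —, 119, —, 667, 979, 121, —, 723, —, —, 804, —]

119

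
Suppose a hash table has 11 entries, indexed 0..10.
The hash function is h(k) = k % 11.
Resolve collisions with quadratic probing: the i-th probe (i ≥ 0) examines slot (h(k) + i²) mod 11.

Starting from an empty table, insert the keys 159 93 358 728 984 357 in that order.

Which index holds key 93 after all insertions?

6

Insert 159: h=5, slot 5 empty → index 5.
Insert 93: h=5, slot 5 occupied → index 6.
Insert 358: h=6, slot 6 occupied → index 7.
Insert 728: h=2, slot 2 empty → index 2.
Insert 984: h=5, slots 5,6 occupied → index 9.
Insert 357: h=5, slots 5,6,9 occupied → index 3.
Table: [-, -, 728, 357, -, 159, 93, 358, -, 984, -]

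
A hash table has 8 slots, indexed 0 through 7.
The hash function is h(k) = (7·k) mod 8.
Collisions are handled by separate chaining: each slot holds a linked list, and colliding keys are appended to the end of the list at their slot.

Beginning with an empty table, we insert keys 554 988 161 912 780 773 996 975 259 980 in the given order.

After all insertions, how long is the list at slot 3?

1

Insert 554: h=6, bucket 6 empty → new chain.
Insert 988: h=4, bucket 4 empty → new chain.
Insert 161: h=7, bucket 7 empty → new chain.
Insert 912: h=0, bucket 0 empty → new chain.
Insert 780: h=4, bucket 4 nonempty → append to chain.
Insert 773: h=3, bucket 3 empty → new chain.
Insert 996: h=4, bucket 4 nonempty → append to chain.
Insert 975: h=1, bucket 1 empty → new chain.
Insert 259: h=5, bucket 5 empty → new chain.
Insert 980: h=4, bucket 4 nonempty → append to chain.
Final buckets:
0: 912
1: 975
2: —
3: 773
4: 988 -> 780 -> 996 -> 980
5: 259
6: 554
7: 161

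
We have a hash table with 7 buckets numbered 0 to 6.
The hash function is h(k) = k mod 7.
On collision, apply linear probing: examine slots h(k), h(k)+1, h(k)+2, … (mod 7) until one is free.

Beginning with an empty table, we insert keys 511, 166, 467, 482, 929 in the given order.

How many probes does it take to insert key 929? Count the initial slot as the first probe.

5

Insert 511: h=0, slot 0 empty => index 0.
Insert 166: h=5, slot 5 empty => index 5.
Insert 467: h=5, slot 5 occupied => index 6.
Insert 482: h=6, slots 6,0 occupied => index 1.
Insert 929: h=5, slots 5,6,0,1 occupied => index 2.
Table: [511, 482, 929, ., ., 166, 467]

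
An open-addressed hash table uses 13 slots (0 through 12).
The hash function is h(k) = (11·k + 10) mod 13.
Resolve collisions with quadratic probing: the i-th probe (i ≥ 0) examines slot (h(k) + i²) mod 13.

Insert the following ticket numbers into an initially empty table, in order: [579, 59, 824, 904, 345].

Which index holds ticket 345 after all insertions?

579 hashes to 9; slot 9 is free → place at 9.
59 hashes to 9; 9 taken → place at 10.
824 hashes to 0; slot 0 is free → place at 0.
904 hashes to 9; 9,10,0 taken → place at 5.
345 hashes to 9; 9,10,0,5 taken → place at 12.
Table: [824, _, _, _, _, 904, _, _, _, 579, 59, _, 345]

12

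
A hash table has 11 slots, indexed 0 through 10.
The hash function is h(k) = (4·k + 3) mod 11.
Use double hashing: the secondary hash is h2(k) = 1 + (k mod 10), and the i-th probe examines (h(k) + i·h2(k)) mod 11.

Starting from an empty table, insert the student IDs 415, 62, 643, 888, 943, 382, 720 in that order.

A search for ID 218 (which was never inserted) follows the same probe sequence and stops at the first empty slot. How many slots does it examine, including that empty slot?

2

Insert 415: h=2, slot 2 empty => index 2.
Insert 62: h=9, slot 9 empty => index 9.
Insert 643: h=1, slot 1 empty => index 1.
Insert 888: h=2, h2=9, slot 2 occupied => index 0.
Insert 943: h=2, h2=4, slot 2 occupied => index 6.
Insert 382: h=2, h2=3, slot 2 occupied => index 5.
Insert 720: h=1, h2=1, slots 1,2 occupied => index 3.
Table: [888, 643, 415, 720, -, 382, 943, -, -, 62, -]
Lookup 218: h=6, h2=9, probe 6,4 → slot 4 empty, not found.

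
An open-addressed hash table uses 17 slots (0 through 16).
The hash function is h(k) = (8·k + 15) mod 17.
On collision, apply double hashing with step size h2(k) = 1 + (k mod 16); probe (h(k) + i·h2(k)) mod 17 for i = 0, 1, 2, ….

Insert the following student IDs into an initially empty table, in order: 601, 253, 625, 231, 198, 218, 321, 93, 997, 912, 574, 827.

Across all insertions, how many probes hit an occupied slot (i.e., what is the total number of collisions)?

6

601 hashes to 12; slot 12 is free → place at 12.
253 hashes to 16; slot 16 is free → place at 16.
625 hashes to 0; slot 0 is free → place at 0.
231 hashes to 10; slot 10 is free → place at 10.
198 hashes to 1; slot 1 is free → place at 1.
218 hashes to 8; slot 8 is free → place at 8.
321 hashes to 16, h2=2; 16,1 taken → place at 3.
93 hashes to 11; slot 11 is free → place at 11.
997 hashes to 1, h2=6; 1 taken → place at 7.
912 hashes to 1, h2=1; 1 taken → place at 2.
574 hashes to 0, h2=15; 0 taken → place at 15.
827 hashes to 1, h2=12; 1 taken → place at 13.
Table: [625, 198, 912, 321, -, -, -, 997, 218, -, 231, 93, 601, 827, -, 574, 253]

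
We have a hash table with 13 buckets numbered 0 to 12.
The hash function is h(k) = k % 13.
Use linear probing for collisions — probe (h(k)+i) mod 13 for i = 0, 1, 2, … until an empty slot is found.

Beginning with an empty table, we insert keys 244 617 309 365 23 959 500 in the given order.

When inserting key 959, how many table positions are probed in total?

4

244: h=10 => slot 10
617: h=6 => slot 6
309: h=10, probe 10,11 => slot 11
365: h=1 => slot 1
23: h=10, probe 10,11,12 => slot 12
959: h=10, probe 10,11,12,0 => slot 0
500: h=6, probe 6,7 => slot 7
Table: [959, 365, -, -, -, -, 617, 500, -, -, 244, 309, 23]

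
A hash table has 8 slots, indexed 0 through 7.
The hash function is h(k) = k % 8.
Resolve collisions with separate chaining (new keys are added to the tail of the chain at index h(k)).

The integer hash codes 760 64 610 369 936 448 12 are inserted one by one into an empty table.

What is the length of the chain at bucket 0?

Insert 760: h=0, bucket 0 empty -> new chain.
Insert 64: h=0, bucket 0 nonempty -> append to chain.
Insert 610: h=2, bucket 2 empty -> new chain.
Insert 369: h=1, bucket 1 empty -> new chain.
Insert 936: h=0, bucket 0 nonempty -> append to chain.
Insert 448: h=0, bucket 0 nonempty -> append to chain.
Insert 12: h=4, bucket 4 empty -> new chain.
Final buckets:
0: 760 -> 64 -> 936 -> 448
1: 369
2: 610
3: _
4: 12
5: _
6: _
7: _

4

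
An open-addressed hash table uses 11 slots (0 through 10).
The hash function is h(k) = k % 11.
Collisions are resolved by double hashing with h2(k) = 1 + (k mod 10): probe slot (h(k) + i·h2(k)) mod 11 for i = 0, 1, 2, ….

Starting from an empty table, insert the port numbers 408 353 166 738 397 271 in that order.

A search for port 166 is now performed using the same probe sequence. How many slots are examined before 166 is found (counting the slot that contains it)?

2

Insert 408: h=1, slot 1 empty → index 1.
Insert 353: h=1, h2=4, slot 1 occupied → index 5.
Insert 166: h=1, h2=7, slot 1 occupied → index 8.
Insert 738: h=1, h2=9, slot 1 occupied → index 10.
Insert 397: h=1, h2=8, slot 1 occupied → index 9.
Insert 271: h=7, slot 7 empty → index 7.
Table: [-, 408, -, -, -, 353, -, 271, 166, 397, 738]
Lookup 166: h=1, h2=7, probe 1,8 → found at 8.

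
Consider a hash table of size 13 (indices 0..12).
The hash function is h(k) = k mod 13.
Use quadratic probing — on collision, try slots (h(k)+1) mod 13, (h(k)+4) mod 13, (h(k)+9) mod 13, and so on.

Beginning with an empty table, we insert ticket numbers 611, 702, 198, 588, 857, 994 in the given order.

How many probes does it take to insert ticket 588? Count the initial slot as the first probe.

Insert 611: h=0, slot 0 empty -> index 0.
Insert 702: h=0, slot 0 occupied -> index 1.
Insert 198: h=3, slot 3 empty -> index 3.
Insert 588: h=3, slot 3 occupied -> index 4.
Insert 857: h=12, slot 12 empty -> index 12.
Insert 994: h=6, slot 6 empty -> index 6.
Table: [611, 702, -, 198, 588, -, 994, -, -, -, -, -, 857]

2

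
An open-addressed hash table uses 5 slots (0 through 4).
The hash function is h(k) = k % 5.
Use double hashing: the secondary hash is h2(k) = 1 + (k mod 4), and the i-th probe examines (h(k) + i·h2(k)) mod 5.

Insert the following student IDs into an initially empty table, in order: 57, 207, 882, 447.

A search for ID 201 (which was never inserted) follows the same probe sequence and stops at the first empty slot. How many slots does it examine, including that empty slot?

2

57: h=2 -> slot 2
207: h=2, h2=4, probe 2,1 -> slot 1
882: h=2, h2=3, probe 2,0 -> slot 0
447: h=2, h2=4, probe 2,1,0,4 -> slot 4
Table: [882, 207, 57, _, 447]
Lookup 201: h=1, h2=2, probe 1,3 → slot 3 empty, not found.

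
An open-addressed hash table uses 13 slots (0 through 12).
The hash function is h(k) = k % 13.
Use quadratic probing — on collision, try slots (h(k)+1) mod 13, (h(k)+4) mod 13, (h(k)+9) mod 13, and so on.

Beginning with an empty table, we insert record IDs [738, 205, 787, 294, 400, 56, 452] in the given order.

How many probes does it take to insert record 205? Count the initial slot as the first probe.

Insert 738: h=10, slot 10 empty -> index 10.
Insert 205: h=10, slot 10 occupied -> index 11.
Insert 787: h=7, slot 7 empty -> index 7.
Insert 294: h=8, slot 8 empty -> index 8.
Insert 400: h=10, slots 10,11 occupied -> index 1.
Insert 56: h=4, slot 4 empty -> index 4.
Insert 452: h=10, slots 10,11,1 occupied -> index 6.
Table: [—, 400, —, —, 56, —, 452, 787, 294, —, 738, 205, —]

2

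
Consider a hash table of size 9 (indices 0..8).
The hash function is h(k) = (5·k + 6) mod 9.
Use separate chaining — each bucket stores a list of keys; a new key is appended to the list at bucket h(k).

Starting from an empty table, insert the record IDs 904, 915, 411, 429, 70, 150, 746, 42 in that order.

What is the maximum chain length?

Insert 904: h=8, bucket 8 empty -> new chain.
Insert 915: h=0, bucket 0 empty -> new chain.
Insert 411: h=0, bucket 0 nonempty -> append to chain.
Insert 429: h=0, bucket 0 nonempty -> append to chain.
Insert 70: h=5, bucket 5 empty -> new chain.
Insert 150: h=0, bucket 0 nonempty -> append to chain.
Insert 746: h=1, bucket 1 empty -> new chain.
Insert 42: h=0, bucket 0 nonempty -> append to chain.
Final buckets:
0: 915 -> 411 -> 429 -> 150 -> 42
1: 746
2: ∅
3: ∅
4: ∅
5: 70
6: ∅
7: ∅
8: 904

5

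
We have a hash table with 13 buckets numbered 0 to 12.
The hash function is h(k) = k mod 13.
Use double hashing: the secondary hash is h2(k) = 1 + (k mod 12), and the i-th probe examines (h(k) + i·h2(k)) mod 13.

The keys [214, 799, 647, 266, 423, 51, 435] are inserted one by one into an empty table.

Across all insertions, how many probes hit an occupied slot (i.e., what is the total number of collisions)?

5

Insert 214: h=6, slot 6 empty => index 6.
Insert 799: h=6, h2=8, slot 6 occupied => index 1.
Insert 647: h=10, slot 10 empty => index 10.
Insert 266: h=6, h2=3, slot 6 occupied => index 9.
Insert 423: h=7, slot 7 empty => index 7.
Insert 51: h=12, slot 12 empty => index 12.
Insert 435: h=6, h2=4, slots 6,10,1 occupied => index 5.
Table: [-, 799, -, -, -, 435, 214, 423, -, 266, 647, -, 51]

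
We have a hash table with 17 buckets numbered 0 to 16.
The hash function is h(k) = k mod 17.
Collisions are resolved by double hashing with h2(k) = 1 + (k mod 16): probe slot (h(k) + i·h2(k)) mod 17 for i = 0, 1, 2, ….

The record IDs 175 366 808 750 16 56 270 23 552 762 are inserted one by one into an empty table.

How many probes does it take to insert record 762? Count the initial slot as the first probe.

Insert 175: h=5, slot 5 empty → index 5.
Insert 366: h=9, slot 9 empty → index 9.
Insert 808: h=9, h2=9, slot 9 occupied → index 1.
Insert 750: h=2, slot 2 empty → index 2.
Insert 16: h=16, slot 16 empty → index 16.
Insert 56: h=5, h2=9, slot 5 occupied → index 14.
Insert 270: h=15, slot 15 empty → index 15.
Insert 23: h=6, slot 6 empty → index 6.
Insert 552: h=8, slot 8 empty → index 8.
Insert 762: h=14, h2=11, slots 14,8,2 occupied → index 13.
Table: [-, 808, 750, -, -, 175, 23, -, 552, 366, -, -, -, 762, 56, 270, 16]

4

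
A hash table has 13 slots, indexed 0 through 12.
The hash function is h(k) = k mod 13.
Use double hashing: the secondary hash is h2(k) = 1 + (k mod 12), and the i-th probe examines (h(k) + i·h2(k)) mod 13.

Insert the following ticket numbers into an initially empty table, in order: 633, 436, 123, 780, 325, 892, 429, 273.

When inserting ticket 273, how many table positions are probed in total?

633: h=9 -> slot 9
436: h=7 -> slot 7
123: h=6 -> slot 6
780: h=0 -> slot 0
325: h=0, h2=2, probe 0,2 -> slot 2
892: h=8 -> slot 8
429: h=0, h2=10, probe 0,10 -> slot 10
273: h=0, h2=10, probe 0,10,7,4 -> slot 4
Table: [780, _, 325, _, 273, _, 123, 436, 892, 633, 429, _, _]

4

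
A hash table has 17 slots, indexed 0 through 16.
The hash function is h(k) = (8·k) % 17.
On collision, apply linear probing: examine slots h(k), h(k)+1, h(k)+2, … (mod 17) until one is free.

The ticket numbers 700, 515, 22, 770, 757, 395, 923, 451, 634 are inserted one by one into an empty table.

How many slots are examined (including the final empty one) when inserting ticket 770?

4

700: h=7 -> slot 7
515: h=6 -> slot 6
22: h=6, probe 6,7,8 -> slot 8
770: h=6, probe 6,7,8,9 -> slot 9
757: h=4 -> slot 4
395: h=15 -> slot 15
923: h=6, probe 6,7,8,9,10 -> slot 10
451: h=4, probe 4,5 -> slot 5
634: h=6, probe 6,7,8,9,10,11 -> slot 11
Table: [—, —, —, —, 757, 451, 515, 700, 22, 770, 923, 634, —, —, —, 395, —]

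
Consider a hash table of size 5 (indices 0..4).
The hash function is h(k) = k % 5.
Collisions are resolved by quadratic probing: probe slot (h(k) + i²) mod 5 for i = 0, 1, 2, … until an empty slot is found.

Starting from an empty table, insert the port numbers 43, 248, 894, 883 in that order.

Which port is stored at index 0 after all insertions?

894

Insert 43: h=3, slot 3 empty => index 3.
Insert 248: h=3, slot 3 occupied => index 4.
Insert 894: h=4, slot 4 occupied => index 0.
Insert 883: h=3, slots 3,4 occupied => index 2.
Table: [894, -, 883, 43, 248]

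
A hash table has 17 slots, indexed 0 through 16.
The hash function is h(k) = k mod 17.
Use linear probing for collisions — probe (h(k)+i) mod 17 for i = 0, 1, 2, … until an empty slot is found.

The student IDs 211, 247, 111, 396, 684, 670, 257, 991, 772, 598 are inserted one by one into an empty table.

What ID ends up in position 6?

Insert 211: h=7, slot 7 empty → index 7.
Insert 247: h=9, slot 9 empty → index 9.
Insert 111: h=9, slot 9 occupied → index 10.
Insert 396: h=5, slot 5 empty → index 5.
Insert 684: h=4, slot 4 empty → index 4.
Insert 670: h=7, slot 7 occupied → index 8.
Insert 257: h=2, slot 2 empty → index 2.
Insert 991: h=5, slot 5 occupied → index 6.
Insert 772: h=7, slots 7,8,9,10 occupied → index 11.
Insert 598: h=3, slot 3 empty → index 3.
Table: [—, —, 257, 598, 684, 396, 991, 211, 670, 247, 111, 772, —, —, —, —, —]

991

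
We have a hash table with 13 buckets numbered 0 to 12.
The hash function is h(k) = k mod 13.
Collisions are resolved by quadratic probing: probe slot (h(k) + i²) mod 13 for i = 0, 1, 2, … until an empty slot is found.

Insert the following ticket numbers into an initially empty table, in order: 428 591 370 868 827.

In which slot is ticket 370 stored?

7

428: h=12 => slot 12
591: h=6 => slot 6
370: h=6, probe 6,7 => slot 7
868: h=10 => slot 10
827: h=8 => slot 8
Table: [∅, ∅, ∅, ∅, ∅, ∅, 591, 370, 827, ∅, 868, ∅, 428]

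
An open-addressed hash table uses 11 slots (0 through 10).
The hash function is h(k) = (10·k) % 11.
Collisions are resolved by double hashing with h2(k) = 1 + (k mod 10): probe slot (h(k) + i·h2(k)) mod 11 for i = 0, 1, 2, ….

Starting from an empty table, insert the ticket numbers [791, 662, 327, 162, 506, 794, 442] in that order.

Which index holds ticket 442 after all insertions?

791: h=1 => slot 1
662: h=9 => slot 9
327: h=3 => slot 3
162: h=3, h2=3, probe 3,6 => slot 6
506: h=0 => slot 0
794: h=9, h2=5, probe 9,3,8 => slot 8
442: h=9, h2=3, probe 9,1,4 => slot 4
Table: [506, 791, _, 327, 442, _, 162, _, 794, 662, _]

4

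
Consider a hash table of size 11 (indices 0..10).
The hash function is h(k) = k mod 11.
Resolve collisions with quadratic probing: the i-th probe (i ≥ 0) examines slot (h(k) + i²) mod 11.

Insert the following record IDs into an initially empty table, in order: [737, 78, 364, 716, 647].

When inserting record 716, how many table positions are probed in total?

Insert 737: h=0, slot 0 empty -> index 0.
Insert 78: h=1, slot 1 empty -> index 1.
Insert 364: h=1, slot 1 occupied -> index 2.
Insert 716: h=1, slots 1,2 occupied -> index 5.
Insert 647: h=9, slot 9 empty -> index 9.
Table: [737, 78, 364, ., ., 716, ., ., ., 647, .]

3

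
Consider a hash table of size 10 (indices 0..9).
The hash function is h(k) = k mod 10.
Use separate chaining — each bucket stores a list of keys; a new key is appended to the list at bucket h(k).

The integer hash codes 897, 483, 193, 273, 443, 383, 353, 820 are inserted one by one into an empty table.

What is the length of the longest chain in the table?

6

Insert 897: h=7, bucket 7 empty -> new chain.
Insert 483: h=3, bucket 3 empty -> new chain.
Insert 193: h=3, bucket 3 nonempty -> append to chain.
Insert 273: h=3, bucket 3 nonempty -> append to chain.
Insert 443: h=3, bucket 3 nonempty -> append to chain.
Insert 383: h=3, bucket 3 nonempty -> append to chain.
Insert 353: h=3, bucket 3 nonempty -> append to chain.
Insert 820: h=0, bucket 0 empty -> new chain.
Final buckets:
0: 820
1: _
2: _
3: 483 -> 193 -> 273 -> 443 -> 383 -> 353
4: _
5: _
6: _
7: 897
8: _
9: _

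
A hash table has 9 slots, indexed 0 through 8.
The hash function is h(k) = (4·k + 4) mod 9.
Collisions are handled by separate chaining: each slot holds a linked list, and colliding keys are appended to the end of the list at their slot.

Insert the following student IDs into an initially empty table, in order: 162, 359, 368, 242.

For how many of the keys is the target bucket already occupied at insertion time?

2

Insert 162: h=4, bucket 4 empty → new chain.
Insert 359: h=0, bucket 0 empty → new chain.
Insert 368: h=0, bucket 0 nonempty → append to chain.
Insert 242: h=0, bucket 0 nonempty → append to chain.
Final buckets:
0: 359 -> 368 -> 242
1: ∅
2: ∅
3: ∅
4: 162
5: ∅
6: ∅
7: ∅
8: ∅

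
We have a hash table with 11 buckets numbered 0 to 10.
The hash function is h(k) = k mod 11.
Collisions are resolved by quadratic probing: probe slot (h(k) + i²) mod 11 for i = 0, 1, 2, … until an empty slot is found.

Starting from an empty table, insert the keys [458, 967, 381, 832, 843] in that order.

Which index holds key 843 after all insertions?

458: h=7 → slot 7
967: h=10 → slot 10
381: h=7, probe 7,8 → slot 8
832: h=7, probe 7,8,0 → slot 0
843: h=7, probe 7,8,0,5 → slot 5
Table: [832, ∅, ∅, ∅, ∅, 843, ∅, 458, 381, ∅, 967]

5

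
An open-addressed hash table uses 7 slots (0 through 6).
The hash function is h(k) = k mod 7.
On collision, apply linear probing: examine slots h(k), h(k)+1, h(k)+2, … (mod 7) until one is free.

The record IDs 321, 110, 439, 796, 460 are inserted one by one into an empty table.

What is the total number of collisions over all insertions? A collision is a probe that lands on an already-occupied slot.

Insert 321: h=6, slot 6 empty => index 6.
Insert 110: h=5, slot 5 empty => index 5.
Insert 439: h=5, slots 5,6 occupied => index 0.
Insert 796: h=5, slots 5,6,0 occupied => index 1.
Insert 460: h=5, slots 5,6,0,1 occupied => index 2.
Table: [439, 796, 460, -, -, 110, 321]

9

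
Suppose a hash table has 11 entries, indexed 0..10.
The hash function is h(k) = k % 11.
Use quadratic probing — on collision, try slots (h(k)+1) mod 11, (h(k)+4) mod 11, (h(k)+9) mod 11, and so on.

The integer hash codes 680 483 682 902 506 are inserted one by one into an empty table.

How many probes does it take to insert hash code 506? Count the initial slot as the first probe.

680: h=9 → slot 9
483: h=10 → slot 10
682: h=0 → slot 0
902: h=0, probe 0,1 → slot 1
506: h=0, probe 0,1,4 → slot 4
Table: [682, 902, ∅, ∅, 506, ∅, ∅, ∅, ∅, 680, 483]

3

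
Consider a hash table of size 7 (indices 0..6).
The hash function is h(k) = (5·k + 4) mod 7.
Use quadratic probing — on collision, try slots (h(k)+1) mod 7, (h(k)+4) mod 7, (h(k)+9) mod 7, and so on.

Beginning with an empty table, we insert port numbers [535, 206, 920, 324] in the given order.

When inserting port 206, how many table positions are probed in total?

2

535: h=5 => slot 5
206: h=5, probe 5,6 => slot 6
920: h=5, probe 5,6,2 => slot 2
324: h=0 => slot 0
Table: [324, ., 920, ., ., 535, 206]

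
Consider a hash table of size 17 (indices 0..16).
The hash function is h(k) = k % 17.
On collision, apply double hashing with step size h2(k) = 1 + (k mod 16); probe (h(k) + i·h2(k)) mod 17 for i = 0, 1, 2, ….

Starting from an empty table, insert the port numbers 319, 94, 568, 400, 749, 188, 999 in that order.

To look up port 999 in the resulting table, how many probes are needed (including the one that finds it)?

Insert 319: h=13, slot 13 empty -> index 13.
Insert 94: h=9, slot 9 empty -> index 9.
Insert 568: h=7, slot 7 empty -> index 7.
Insert 400: h=9, h2=1, slot 9 occupied -> index 10.
Insert 749: h=1, slot 1 empty -> index 1.
Insert 188: h=1, h2=13, slot 1 occupied -> index 14.
Insert 999: h=13, h2=8, slot 13 occupied -> index 4.
Table: [-, 749, -, -, 999, -, -, 568, -, 94, 400, -, -, 319, 188, -, -]
Lookup 999: h=13, h2=8, probe 13,4 → found at 4.

2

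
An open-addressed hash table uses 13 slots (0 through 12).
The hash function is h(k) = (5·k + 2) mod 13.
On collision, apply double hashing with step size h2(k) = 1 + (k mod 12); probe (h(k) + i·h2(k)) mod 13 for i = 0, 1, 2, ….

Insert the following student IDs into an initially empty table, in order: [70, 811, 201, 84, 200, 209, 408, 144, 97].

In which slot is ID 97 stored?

12

70 hashes to 1; slot 1 is free → place at 1.
811 hashes to 1, h2=8; 1 taken → place at 9.
201 hashes to 6; slot 6 is free → place at 6.
84 hashes to 6, h2=1; 6 taken → place at 7.
200 hashes to 1, h2=9; 1 taken → place at 10.
209 hashes to 7, h2=6; 7 taken → place at 0.
408 hashes to 1, h2=1; 1 taken → place at 2.
144 hashes to 7, h2=1; 7 taken → place at 8.
97 hashes to 6, h2=2; 6,8,10 taken → place at 12.
Table: [209, 70, 408, ., ., ., 201, 84, 144, 811, 200, ., 97]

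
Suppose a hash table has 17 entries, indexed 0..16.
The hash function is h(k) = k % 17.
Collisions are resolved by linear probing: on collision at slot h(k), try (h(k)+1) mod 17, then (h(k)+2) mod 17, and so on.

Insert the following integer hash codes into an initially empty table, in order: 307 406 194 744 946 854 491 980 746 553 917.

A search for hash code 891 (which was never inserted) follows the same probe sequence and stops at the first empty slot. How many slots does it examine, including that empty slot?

307: h=1 -> slot 1
406: h=15 -> slot 15
194: h=7 -> slot 7
744: h=13 -> slot 13
946: h=11 -> slot 11
854: h=4 -> slot 4
491: h=15, probe 15,16 -> slot 16
980: h=11, probe 11,12 -> slot 12
746: h=15, probe 15,16,0 -> slot 0
553: h=9 -> slot 9
917: h=16, probe 16,0,1,2 -> slot 2
Table: [746, 307, 917, _, 854, _, _, 194, _, 553, _, 946, 980, 744, _, 406, 491]
Lookup 891: h=7, probe 7,8 → slot 8 empty, not found.

2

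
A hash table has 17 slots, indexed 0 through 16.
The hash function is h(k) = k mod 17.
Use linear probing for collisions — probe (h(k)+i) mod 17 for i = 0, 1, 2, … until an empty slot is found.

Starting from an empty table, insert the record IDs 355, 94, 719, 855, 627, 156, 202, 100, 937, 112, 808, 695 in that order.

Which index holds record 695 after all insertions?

4

355: h=15 -> slot 15
94: h=9 -> slot 9
719: h=5 -> slot 5
855: h=5, probe 5,6 -> slot 6
627: h=15, probe 15,16 -> slot 16
156: h=3 -> slot 3
202: h=15, probe 15,16,0 -> slot 0
100: h=15, probe 15,16,0,1 -> slot 1
937: h=2 -> slot 2
112: h=10 -> slot 10
808: h=9, probe 9,10,11 -> slot 11
695: h=15, probe 15,16,0,1,2,3,4 -> slot 4
Table: [202, 100, 937, 156, 695, 719, 855, ., ., 94, 112, 808, ., ., ., 355, 627]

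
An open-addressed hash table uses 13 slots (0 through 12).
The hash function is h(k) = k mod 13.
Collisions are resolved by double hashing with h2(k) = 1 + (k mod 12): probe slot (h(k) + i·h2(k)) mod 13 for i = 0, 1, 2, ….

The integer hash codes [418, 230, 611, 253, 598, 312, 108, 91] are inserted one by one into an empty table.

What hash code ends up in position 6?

253

418: h=2 → slot 2
230: h=9 → slot 9
611: h=0 → slot 0
253: h=6 → slot 6
598: h=0, h2=11, probe 0,11 → slot 11
312: h=0, h2=1, probe 0,1 → slot 1
108: h=4 → slot 4
91: h=0, h2=8, probe 0,8 → slot 8
Table: [611, 312, 418, -, 108, -, 253, -, 91, 230, -, 598, -]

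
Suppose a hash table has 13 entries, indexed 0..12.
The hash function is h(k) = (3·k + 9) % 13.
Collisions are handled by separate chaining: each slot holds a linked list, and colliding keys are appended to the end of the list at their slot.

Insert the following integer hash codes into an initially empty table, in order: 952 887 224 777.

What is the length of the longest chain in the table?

3

952 → bucket 5
887 → bucket 5 (collision)
224 → bucket 5 (collision)
777 → bucket 0
Final buckets:
0: 777
1: —
2: —
3: —
4: —
5: 952 -> 887 -> 224
6: —
7: —
8: —
9: —
10: —
11: —
12: —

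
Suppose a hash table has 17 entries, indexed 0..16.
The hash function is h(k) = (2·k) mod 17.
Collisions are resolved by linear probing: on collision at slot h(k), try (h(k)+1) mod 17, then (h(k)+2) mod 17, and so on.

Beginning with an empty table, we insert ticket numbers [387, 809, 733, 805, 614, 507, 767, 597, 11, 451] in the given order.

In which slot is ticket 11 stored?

387 hashes to 9; slot 9 is free => place at 9.
809 hashes to 3; slot 3 is free => place at 3.
733 hashes to 4; slot 4 is free => place at 4.
805 hashes to 12; slot 12 is free => place at 12.
614 hashes to 4; 4 taken => place at 5.
507 hashes to 11; slot 11 is free => place at 11.
767 hashes to 4; 4,5 taken => place at 6.
597 hashes to 4; 4,5,6 taken => place at 7.
11 hashes to 5; 5,6,7 taken => place at 8.
451 hashes to 1; slot 1 is free => place at 1.
Table: [∅, 451, ∅, 809, 733, 614, 767, 597, 11, 387, ∅, 507, 805, ∅, ∅, ∅, ∅]

8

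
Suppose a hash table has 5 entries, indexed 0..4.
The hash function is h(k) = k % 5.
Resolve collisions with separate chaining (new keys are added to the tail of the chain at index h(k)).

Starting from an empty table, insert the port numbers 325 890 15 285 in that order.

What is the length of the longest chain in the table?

325 -> bucket 0
890 -> bucket 0 (collision)
15 -> bucket 0 (collision)
285 -> bucket 0 (collision)
Final buckets:
0: 325 -> 890 -> 15 -> 285
1: —
2: —
3: —
4: —

4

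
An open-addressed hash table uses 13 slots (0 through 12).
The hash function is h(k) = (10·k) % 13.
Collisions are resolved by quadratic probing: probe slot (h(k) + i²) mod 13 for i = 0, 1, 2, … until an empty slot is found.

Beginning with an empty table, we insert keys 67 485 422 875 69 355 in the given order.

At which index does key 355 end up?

10

Insert 67: h=7, slot 7 empty → index 7.
Insert 485: h=1, slot 1 empty → index 1.
Insert 422: h=8, slot 8 empty → index 8.
Insert 875: h=1, slot 1 occupied → index 2.
Insert 69: h=1, slots 1,2 occupied → index 5.
Insert 355: h=1, slots 1,2,5 occupied → index 10.
Table: [., 485, 875, ., ., 69, ., 67, 422, ., 355, ., .]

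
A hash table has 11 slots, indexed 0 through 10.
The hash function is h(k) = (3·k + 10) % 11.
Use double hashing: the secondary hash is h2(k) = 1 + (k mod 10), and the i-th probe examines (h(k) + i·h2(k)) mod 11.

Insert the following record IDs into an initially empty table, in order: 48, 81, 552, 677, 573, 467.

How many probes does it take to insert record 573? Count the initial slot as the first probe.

3

48: h=0 -> slot 0
81: h=0, h2=2, probe 0,2 -> slot 2
552: h=5 -> slot 5
677: h=6 -> slot 6
573: h=2, h2=4, probe 2,6,10 -> slot 10
467: h=3 -> slot 3
Table: [48, _, 81, 467, _, 552, 677, _, _, _, 573]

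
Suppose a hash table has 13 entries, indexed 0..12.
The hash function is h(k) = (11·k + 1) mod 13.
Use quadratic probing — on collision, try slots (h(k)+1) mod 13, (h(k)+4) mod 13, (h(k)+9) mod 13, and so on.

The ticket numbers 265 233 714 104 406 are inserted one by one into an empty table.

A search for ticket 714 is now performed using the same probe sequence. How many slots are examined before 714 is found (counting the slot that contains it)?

3

265 hashes to 4; slot 4 is free -> place at 4.
233 hashes to 3; slot 3 is free -> place at 3.
714 hashes to 3; 3,4 taken -> place at 7.
104 hashes to 1; slot 1 is free -> place at 1.
406 hashes to 8; slot 8 is free -> place at 8.
Table: [—, 104, —, 233, 265, —, —, 714, 406, —, —, —, —]
Lookup 714: h=3, probe 3,4,7 → found at 7.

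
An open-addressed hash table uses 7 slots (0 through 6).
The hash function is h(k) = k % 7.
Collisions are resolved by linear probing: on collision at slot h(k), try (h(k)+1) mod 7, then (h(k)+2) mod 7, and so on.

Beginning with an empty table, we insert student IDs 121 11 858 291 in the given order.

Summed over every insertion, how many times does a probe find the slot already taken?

121: h=2 -> slot 2
11: h=4 -> slot 4
858: h=4, probe 4,5 -> slot 5
291: h=4, probe 4,5,6 -> slot 6
Table: [-, -, 121, -, 11, 858, 291]

3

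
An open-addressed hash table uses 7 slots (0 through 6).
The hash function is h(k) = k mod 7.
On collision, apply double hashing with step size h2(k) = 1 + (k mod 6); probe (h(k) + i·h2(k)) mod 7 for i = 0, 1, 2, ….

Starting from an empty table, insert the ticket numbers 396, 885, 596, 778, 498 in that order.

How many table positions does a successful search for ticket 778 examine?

396 hashes to 4; slot 4 is free => place at 4.
885 hashes to 3; slot 3 is free => place at 3.
596 hashes to 1; slot 1 is free => place at 1.
778 hashes to 1, h2=5; 1 taken => place at 6.
498 hashes to 1, h2=1; 1 taken => place at 2.
Table: [—, 596, 498, 885, 396, —, 778]
Lookup 778: h=1, h2=5, probe 1,6 → found at 6.

2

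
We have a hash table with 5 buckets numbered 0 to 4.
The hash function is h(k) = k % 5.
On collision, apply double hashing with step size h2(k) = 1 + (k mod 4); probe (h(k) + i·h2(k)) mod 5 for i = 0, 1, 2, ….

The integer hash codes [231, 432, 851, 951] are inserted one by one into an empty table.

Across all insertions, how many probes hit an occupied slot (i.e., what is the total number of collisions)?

Insert 231: h=1, slot 1 empty -> index 1.
Insert 432: h=2, slot 2 empty -> index 2.
Insert 851: h=1, h2=4, slot 1 occupied -> index 0.
Insert 951: h=1, h2=4, slots 1,0 occupied -> index 4.
Table: [851, 231, 432, -, 951]

3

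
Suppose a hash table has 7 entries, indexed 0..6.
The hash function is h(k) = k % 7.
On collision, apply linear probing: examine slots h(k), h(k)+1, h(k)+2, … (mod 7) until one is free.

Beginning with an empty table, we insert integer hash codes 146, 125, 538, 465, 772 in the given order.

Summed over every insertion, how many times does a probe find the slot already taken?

Insert 146: h=6, slot 6 empty -> index 6.
Insert 125: h=6, slot 6 occupied -> index 0.
Insert 538: h=6, slots 6,0 occupied -> index 1.
Insert 465: h=3, slot 3 empty -> index 3.
Insert 772: h=2, slot 2 empty -> index 2.
Table: [125, 538, 772, 465, _, _, 146]

3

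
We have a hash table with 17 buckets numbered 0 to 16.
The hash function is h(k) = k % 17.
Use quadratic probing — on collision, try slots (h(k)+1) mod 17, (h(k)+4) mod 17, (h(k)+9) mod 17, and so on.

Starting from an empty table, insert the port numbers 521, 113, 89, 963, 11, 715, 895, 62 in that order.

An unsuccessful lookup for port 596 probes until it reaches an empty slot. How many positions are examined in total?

3

521: h=11 -> slot 11
113: h=11, probe 11,12 -> slot 12
89: h=4 -> slot 4
963: h=11, probe 11,12,15 -> slot 15
11: h=11, probe 11,12,15,3 -> slot 3
715: h=1 -> slot 1
895: h=11, probe 11,12,15,3,10 -> slot 10
62: h=11, probe 11,12,15,3,10,2 -> slot 2
Table: [., 715, 62, 11, 89, ., ., ., ., ., 895, 521, 113, ., ., 963, .]
Lookup 596: h=1, probe 1,2,5 → slot 5 empty, not found.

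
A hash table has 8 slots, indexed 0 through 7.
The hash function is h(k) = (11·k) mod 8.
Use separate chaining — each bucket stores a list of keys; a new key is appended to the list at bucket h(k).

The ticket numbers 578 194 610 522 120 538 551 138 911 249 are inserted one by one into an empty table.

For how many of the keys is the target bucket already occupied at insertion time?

578 -> bucket 6
194 -> bucket 6 (collision)
610 -> bucket 6 (collision)
522 -> bucket 6 (collision)
120 -> bucket 0
538 -> bucket 6 (collision)
551 -> bucket 5
138 -> bucket 6 (collision)
911 -> bucket 5 (collision)
249 -> bucket 3
Final buckets:
0: 120
1: ∅
2: ∅
3: 249
4: ∅
5: 551 -> 911
6: 578 -> 194 -> 610 -> 522 -> 538 -> 138
7: ∅

6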